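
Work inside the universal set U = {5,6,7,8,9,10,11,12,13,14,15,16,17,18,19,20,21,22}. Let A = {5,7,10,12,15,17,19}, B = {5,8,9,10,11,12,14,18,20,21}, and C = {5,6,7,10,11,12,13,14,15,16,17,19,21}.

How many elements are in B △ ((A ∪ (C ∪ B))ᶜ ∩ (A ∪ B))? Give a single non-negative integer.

10

C ∪ B = {5,6,7,8,9,10,11,12,13,14,15,16,17,18,19,20,21}
A ∪ (C ∪ B) = {5,6,7,8,9,10,11,12,13,14,15,16,17,18,19,20,21}
(A ∪ (C ∪ B))ᶜ = {22}
A ∪ B = {5,7,8,9,10,11,12,14,15,17,18,19,20,21}
(A ∪ (C ∪ B))ᶜ ∩ (A ∪ B) = {}
B △ ((A ∪ (C ∪ B))ᶜ ∩ (A ∪ B)) = {5,8,9,10,11,12,14,18,20,21}
|B △ ((A ∪ (C ∪ B))ᶜ ∩ (A ∪ B))| = 10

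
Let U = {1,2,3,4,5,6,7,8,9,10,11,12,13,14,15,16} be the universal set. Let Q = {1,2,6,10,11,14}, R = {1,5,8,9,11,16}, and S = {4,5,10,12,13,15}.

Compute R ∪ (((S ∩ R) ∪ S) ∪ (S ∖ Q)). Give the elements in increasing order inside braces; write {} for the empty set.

S ∩ R = {5}
(S ∩ R) ∪ S = {4,5,10,12,13,15}
S ∖ Q = {4,5,12,13,15}
((S ∩ R) ∪ S) ∪ (S ∖ Q) = {4,5,10,12,13,15}
R ∪ (((S ∩ R) ∪ S) ∪ (S ∖ Q)) = {1,4,5,8,9,10,11,12,13,15,16}

{1,4,5,8,9,10,11,12,13,15,16}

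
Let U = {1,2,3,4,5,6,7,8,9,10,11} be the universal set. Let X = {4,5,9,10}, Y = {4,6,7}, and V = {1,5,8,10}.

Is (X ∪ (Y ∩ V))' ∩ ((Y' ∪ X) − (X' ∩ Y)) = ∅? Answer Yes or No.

No

Y ∩ V = {}
X ∪ (Y ∩ V) = {4,5,9,10}
(X ∪ (Y ∩ V))' = {1,2,3,6,7,8,11}
Y' = {1,2,3,5,8,9,10,11}
Y' ∪ X = {1,2,3,4,5,8,9,10,11}
X' = {1,2,3,6,7,8,11}
X' ∩ Y = {6,7}
(Y' ∪ X) − (X' ∩ Y) = {1,2,3,4,5,8,9,10,11}
1 lies in both, so they are not disjoint.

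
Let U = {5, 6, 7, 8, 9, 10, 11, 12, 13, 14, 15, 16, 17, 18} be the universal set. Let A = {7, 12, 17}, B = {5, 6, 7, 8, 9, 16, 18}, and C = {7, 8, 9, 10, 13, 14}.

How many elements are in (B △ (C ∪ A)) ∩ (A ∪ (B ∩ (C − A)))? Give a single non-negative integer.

2

C ∪ A = {7, 8, 9, 10, 12, 13, 14, 17}
B △ (C ∪ A) = {5, 6, 10, 12, 13, 14, 16, 17, 18}
C − A = {8, 9, 10, 13, 14}
B ∩ (C − A) = {8, 9}
A ∪ (B ∩ (C − A)) = {7, 8, 9, 12, 17}
(B △ (C ∪ A)) ∩ (A ∪ (B ∩ (C − A))) = {12, 17}
|(B △ (C ∪ A)) ∩ (A ∪ (B ∩ (C − A)))| = 2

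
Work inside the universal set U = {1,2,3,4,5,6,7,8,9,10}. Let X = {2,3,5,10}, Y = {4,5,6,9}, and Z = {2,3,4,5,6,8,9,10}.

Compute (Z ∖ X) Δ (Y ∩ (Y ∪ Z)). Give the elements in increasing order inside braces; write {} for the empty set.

{5,8}

Z ∖ X = {4,6,8,9}
Y ∪ Z = {2,3,4,5,6,8,9,10}
Y ∩ (Y ∪ Z) = {4,5,6,9}
(Z ∖ X) Δ (Y ∩ (Y ∪ Z)) = {5,8}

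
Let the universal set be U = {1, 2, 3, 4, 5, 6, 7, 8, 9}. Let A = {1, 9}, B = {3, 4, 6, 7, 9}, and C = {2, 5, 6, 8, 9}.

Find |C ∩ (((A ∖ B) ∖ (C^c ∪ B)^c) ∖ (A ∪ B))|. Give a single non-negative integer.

A ∖ B = {1}
C^c = {1, 3, 4, 7}
C^c ∪ B = {1, 3, 4, 6, 7, 9}
(C^c ∪ B)^c = {2, 5, 8}
(A ∖ B) ∖ (C^c ∪ B)^c = {1}
A ∪ B = {1, 3, 4, 6, 7, 9}
((A ∖ B) ∖ (C^c ∪ B)^c) ∖ (A ∪ B) = {}
C ∩ (((A ∖ B) ∖ (C^c ∪ B)^c) ∖ (A ∪ B)) = {}
|C ∩ (((A ∖ B) ∖ (C^c ∪ B)^c) ∖ (A ∪ B))| = 0

0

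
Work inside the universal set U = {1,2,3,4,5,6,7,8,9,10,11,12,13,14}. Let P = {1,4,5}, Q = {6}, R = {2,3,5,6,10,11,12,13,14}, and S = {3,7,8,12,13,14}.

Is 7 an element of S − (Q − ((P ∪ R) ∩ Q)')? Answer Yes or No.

7 ∉ P and 7 ∉ R, so 7 ∉ P ∪ R
7 ∉ (P ∪ R) and 7 ∉ Q, so 7 ∉ (P ∪ R) ∩ Q
7 ∈ ((P ∪ R) ∩ Q)' since 7 ∉ ((P ∪ R) ∩ Q)
7 ∉ Q and 7 ∈ ((P ∪ R) ∩ Q)', so 7 ∉ Q − ((P ∪ R) ∩ Q)'
7 ∈ S and 7 ∉ (Q − ((P ∪ R) ∩ Q)'), so 7 ∈ S − (Q − ((P ∪ R) ∩ Q)')

Yes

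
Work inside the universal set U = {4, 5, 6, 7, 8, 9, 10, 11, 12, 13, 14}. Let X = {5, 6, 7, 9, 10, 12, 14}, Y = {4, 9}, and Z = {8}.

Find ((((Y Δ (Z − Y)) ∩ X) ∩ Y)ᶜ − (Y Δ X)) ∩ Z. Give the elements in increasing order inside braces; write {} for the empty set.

{8}

Z − Y = {8}
Y Δ (Z − Y) = {4, 8, 9}
(Y Δ (Z − Y)) ∩ X = {9}
((Y Δ (Z − Y)) ∩ X) ∩ Y = {9}
(((Y Δ (Z − Y)) ∩ X) ∩ Y)ᶜ = {4, 5, 6, 7, 8, 10, 11, 12, 13, 14}
Y Δ X = {4, 5, 6, 7, 10, 12, 14}
(((Y Δ (Z − Y)) ∩ X) ∩ Y)ᶜ − (Y Δ X) = {8, 11, 13}
((((Y Δ (Z − Y)) ∩ X) ∩ Y)ᶜ − (Y Δ X)) ∩ Z = {8}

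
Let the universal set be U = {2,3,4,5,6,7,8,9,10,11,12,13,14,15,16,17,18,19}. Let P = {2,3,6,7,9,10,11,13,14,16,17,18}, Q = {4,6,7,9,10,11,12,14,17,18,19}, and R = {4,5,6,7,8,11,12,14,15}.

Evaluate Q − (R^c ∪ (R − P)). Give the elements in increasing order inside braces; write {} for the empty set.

R^c = {2,3,9,10,13,16,17,18,19}
R − P = {4,5,8,12,15}
R^c ∪ (R − P) = {2,3,4,5,8,9,10,12,13,15,16,17,18,19}
Q − (R^c ∪ (R − P)) = {6,7,11,14}

{6,7,11,14}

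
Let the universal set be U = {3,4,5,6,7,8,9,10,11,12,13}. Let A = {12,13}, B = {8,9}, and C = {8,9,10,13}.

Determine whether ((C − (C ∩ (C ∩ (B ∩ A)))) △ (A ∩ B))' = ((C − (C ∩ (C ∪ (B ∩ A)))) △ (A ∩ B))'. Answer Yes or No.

No

B ∩ A = {}
C ∩ (B ∩ A) = {}
C ∩ (C ∩ (B ∩ A)) = {}
C − (C ∩ (C ∩ (B ∩ A))) = {8,9,10,13}
A ∩ B = {}
(C − (C ∩ (C ∩ (B ∩ A)))) △ (A ∩ B) = {8,9,10,13}
((C − (C ∩ (C ∩ (B ∩ A)))) △ (A ∩ B))' = {3,4,5,6,7,11,12}
C ∪ (B ∩ A) = {8,9,10,13}
C ∩ (C ∪ (B ∩ A)) = {8,9,10,13}
C − (C ∩ (C ∪ (B ∩ A))) = {}
(C − (C ∩ (C ∪ (B ∩ A)))) △ (A ∩ B) = {}
((C − (C ∩ (C ∪ (B ∩ A)))) △ (A ∩ B))' = {3,4,5,6,7,8,9,10,11,12,13}
8 ∈ ((C − (C ∩ (C ∪ (B ∩ A)))) △ (A ∩ B))' but 8 ∉ ((C − (C ∩ (C ∩ (B ∩ A)))) △ (A ∩ B))', so they differ.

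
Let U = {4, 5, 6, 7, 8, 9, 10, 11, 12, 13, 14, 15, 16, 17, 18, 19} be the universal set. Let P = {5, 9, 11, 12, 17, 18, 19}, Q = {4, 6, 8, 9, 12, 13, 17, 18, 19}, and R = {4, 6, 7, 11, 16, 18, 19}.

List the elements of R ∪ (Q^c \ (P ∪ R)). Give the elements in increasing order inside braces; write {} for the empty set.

Q^c = {5, 7, 10, 11, 14, 15, 16}
P ∪ R = {4, 5, 6, 7, 9, 11, 12, 16, 17, 18, 19}
Q^c \ (P ∪ R) = {10, 14, 15}
R ∪ (Q^c \ (P ∪ R)) = {4, 6, 7, 10, 11, 14, 15, 16, 18, 19}

{4, 6, 7, 10, 11, 14, 15, 16, 18, 19}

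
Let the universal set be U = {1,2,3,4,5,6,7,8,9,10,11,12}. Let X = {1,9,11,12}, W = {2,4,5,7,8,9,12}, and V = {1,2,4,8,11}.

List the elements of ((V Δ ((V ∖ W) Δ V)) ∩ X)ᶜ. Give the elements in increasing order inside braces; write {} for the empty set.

{2,3,4,5,6,7,8,9,10,12}

V ∖ W = {1,11}
(V ∖ W) Δ V = {2,4,8}
V Δ ((V ∖ W) Δ V) = {1,11}
(V Δ ((V ∖ W) Δ V)) ∩ X = {1,11}
((V Δ ((V ∖ W) Δ V)) ∩ X)ᶜ = {2,3,4,5,6,7,8,9,10,12}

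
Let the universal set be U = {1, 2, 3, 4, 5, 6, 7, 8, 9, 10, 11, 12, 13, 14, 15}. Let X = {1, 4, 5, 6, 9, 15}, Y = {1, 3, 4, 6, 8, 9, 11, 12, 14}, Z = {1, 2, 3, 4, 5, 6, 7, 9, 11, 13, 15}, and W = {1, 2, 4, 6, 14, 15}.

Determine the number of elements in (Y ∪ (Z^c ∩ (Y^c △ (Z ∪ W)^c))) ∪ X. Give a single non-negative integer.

11

Z^c = {8, 10, 12, 14}
Y^c = {2, 5, 7, 10, 13, 15}
Z ∪ W = {1, 2, 3, 4, 5, 6, 7, 9, 11, 13, 14, 15}
(Z ∪ W)^c = {8, 10, 12}
Y^c △ (Z ∪ W)^c = {2, 5, 7, 8, 12, 13, 15}
Z^c ∩ (Y^c △ (Z ∪ W)^c) = {8, 12}
Y ∪ (Z^c ∩ (Y^c △ (Z ∪ W)^c)) = {1, 3, 4, 6, 8, 9, 11, 12, 14}
(Y ∪ (Z^c ∩ (Y^c △ (Z ∪ W)^c))) ∪ X = {1, 3, 4, 5, 6, 8, 9, 11, 12, 14, 15}
|(Y ∪ (Z^c ∩ (Y^c △ (Z ∪ W)^c))) ∪ X| = 11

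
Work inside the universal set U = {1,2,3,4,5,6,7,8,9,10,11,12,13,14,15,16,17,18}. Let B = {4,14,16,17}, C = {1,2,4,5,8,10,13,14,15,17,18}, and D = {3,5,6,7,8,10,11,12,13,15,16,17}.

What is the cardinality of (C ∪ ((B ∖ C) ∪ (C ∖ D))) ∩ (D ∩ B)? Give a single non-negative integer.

2

B ∖ C = {16}
C ∖ D = {1,2,4,14,18}
(B ∖ C) ∪ (C ∖ D) = {1,2,4,14,16,18}
C ∪ ((B ∖ C) ∪ (C ∖ D)) = {1,2,4,5,8,10,13,14,15,16,17,18}
D ∩ B = {16,17}
(C ∪ ((B ∖ C) ∪ (C ∖ D))) ∩ (D ∩ B) = {16,17}
|(C ∪ ((B ∖ C) ∪ (C ∖ D))) ∩ (D ∩ B)| = 2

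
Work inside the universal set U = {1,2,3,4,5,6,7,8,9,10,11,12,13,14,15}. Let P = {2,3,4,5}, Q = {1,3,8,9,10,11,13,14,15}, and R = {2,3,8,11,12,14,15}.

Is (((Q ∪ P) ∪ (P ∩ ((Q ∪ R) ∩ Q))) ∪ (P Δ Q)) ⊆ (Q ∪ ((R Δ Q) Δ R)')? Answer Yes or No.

Yes

Q ∪ P = {1,2,3,4,5,8,9,10,11,13,14,15}
Q ∪ R = {1,2,3,8,9,10,11,12,13,14,15}
(Q ∪ R) ∩ Q = {1,3,8,9,10,11,13,14,15}
P ∩ ((Q ∪ R) ∩ Q) = {3}
(Q ∪ P) ∪ (P ∩ ((Q ∪ R) ∩ Q)) = {1,2,3,4,5,8,9,10,11,13,14,15}
P Δ Q = {1,2,4,5,8,9,10,11,13,14,15}
((Q ∪ P) ∪ (P ∩ ((Q ∪ R) ∩ Q))) ∪ (P Δ Q) = {1,2,3,4,5,8,9,10,11,13,14,15}
R Δ Q = {1,2,9,10,12,13}
(R Δ Q) Δ R = {1,3,8,9,10,11,13,14,15}
((R Δ Q) Δ R)' = {2,4,5,6,7,12}
Q ∪ ((R Δ Q) Δ R)' = {1,2,3,4,5,6,7,8,9,10,11,12,13,14,15}
Every element of {1,2,3,4,5,8,9,10,11,13,14,15} is in {1,2,3,4,5,6,7,8,9,10,11,12,13,14,15}, so ((Q ∪ P) ∪ (P ∩ ((Q ∪ R) ∩ Q))) ∪ (P Δ Q) ⊆ Q ∪ ((R Δ Q) Δ R)'.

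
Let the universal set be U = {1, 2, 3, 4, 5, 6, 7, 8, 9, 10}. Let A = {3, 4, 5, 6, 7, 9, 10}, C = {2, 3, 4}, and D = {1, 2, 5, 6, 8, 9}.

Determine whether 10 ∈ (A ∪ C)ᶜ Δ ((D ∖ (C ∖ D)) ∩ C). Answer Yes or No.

10 ∈ A and 10 ∉ C, so 10 ∈ A ∪ C
10 ∉ (A ∪ C)ᶜ since 10 ∈ (A ∪ C)
10 ∉ C and 10 ∉ D, so 10 ∉ C ∖ D
10 ∉ D and 10 ∉ (C ∖ D), so 10 ∉ D ∖ (C ∖ D)
10 ∉ (D ∖ (C ∖ D)) and 10 ∉ C, so 10 ∉ (D ∖ (C ∖ D)) ∩ C
10 ∉ (A ∪ C)ᶜ and 10 ∉ ((D ∖ (C ∖ D)) ∩ C), so 10 ∉ (A ∪ C)ᶜ Δ ((D ∖ (C ∖ D)) ∩ C)

No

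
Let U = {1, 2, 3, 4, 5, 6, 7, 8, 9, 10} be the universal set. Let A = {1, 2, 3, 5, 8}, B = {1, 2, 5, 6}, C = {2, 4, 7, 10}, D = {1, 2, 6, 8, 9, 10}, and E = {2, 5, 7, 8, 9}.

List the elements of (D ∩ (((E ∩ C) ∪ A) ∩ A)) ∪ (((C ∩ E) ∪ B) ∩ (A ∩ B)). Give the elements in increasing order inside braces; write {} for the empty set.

{1, 2, 5, 8}

E ∩ C = {2, 7}
(E ∩ C) ∪ A = {1, 2, 3, 5, 7, 8}
((E ∩ C) ∪ A) ∩ A = {1, 2, 3, 5, 8}
D ∩ (((E ∩ C) ∪ A) ∩ A) = {1, 2, 8}
C ∩ E = {2, 7}
(C ∩ E) ∪ B = {1, 2, 5, 6, 7}
A ∩ B = {1, 2, 5}
((C ∩ E) ∪ B) ∩ (A ∩ B) = {1, 2, 5}
(D ∩ (((E ∩ C) ∪ A) ∩ A)) ∪ (((C ∩ E) ∪ B) ∩ (A ∩ B)) = {1, 2, 5, 8}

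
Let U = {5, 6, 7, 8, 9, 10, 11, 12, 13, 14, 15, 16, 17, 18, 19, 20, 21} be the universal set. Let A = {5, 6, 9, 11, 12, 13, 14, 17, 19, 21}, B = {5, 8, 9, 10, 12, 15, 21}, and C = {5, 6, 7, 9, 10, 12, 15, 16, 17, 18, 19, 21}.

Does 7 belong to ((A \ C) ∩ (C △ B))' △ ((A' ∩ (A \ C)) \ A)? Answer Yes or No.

7 ∉ A and 7 ∈ C, so 7 ∉ A \ C
7 ∈ C and 7 ∉ B, so 7 ∈ C △ B
7 ∉ (A \ C) and 7 ∈ (C △ B), so 7 ∉ (A \ C) ∩ (C △ B)
7 ∈ ((A \ C) ∩ (C △ B))' since 7 ∉ ((A \ C) ∩ (C △ B))
7 ∉ A, so 7 ∈ A'
7 ∉ A and 7 ∈ C, so 7 ∉ A \ C
7 ∈ A' and 7 ∉ (A \ C), so 7 ∉ A' ∩ (A \ C)
7 ∉ (A' ∩ (A \ C)) and 7 ∉ A, so 7 ∉ (A' ∩ (A \ C)) \ A
7 ∈ ((A \ C) ∩ (C △ B))' and 7 ∉ ((A' ∩ (A \ C)) \ A), so 7 ∈ ((A \ C) ∩ (C △ B))' △ ((A' ∩ (A \ C)) \ A)

Yes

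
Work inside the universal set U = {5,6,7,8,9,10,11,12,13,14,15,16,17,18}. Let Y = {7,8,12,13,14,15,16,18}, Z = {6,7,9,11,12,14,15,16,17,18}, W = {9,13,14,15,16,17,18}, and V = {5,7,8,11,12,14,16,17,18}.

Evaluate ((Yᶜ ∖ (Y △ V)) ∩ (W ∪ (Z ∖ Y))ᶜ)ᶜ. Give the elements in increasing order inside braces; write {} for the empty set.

{5,6,7,8,9,11,12,13,14,15,16,17,18}

Yᶜ = {5,6,9,10,11,17}
Y △ V = {5,11,13,15,17}
Yᶜ ∖ (Y △ V) = {6,9,10}
Z ∖ Y = {6,9,11,17}
W ∪ (Z ∖ Y) = {6,9,11,13,14,15,16,17,18}
(W ∪ (Z ∖ Y))ᶜ = {5,7,8,10,12}
(Yᶜ ∖ (Y △ V)) ∩ (W ∪ (Z ∖ Y))ᶜ = {10}
((Yᶜ ∖ (Y △ V)) ∩ (W ∪ (Z ∖ Y))ᶜ)ᶜ = {5,6,7,8,9,11,12,13,14,15,16,17,18}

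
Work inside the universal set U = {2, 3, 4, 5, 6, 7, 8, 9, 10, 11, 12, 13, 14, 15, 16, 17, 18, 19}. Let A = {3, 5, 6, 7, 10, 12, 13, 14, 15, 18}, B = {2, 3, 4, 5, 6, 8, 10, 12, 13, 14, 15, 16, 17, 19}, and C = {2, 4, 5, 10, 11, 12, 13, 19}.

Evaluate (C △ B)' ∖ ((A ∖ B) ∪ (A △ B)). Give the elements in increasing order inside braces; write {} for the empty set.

C △ B = {3, 6, 8, 11, 14, 15, 16, 17}
(C △ B)' = {2, 4, 5, 7, 9, 10, 12, 13, 18, 19}
A ∖ B = {7, 18}
A △ B = {2, 4, 7, 8, 16, 17, 18, 19}
(A ∖ B) ∪ (A △ B) = {2, 4, 7, 8, 16, 17, 18, 19}
(C △ B)' ∖ ((A ∖ B) ∪ (A △ B)) = {5, 9, 10, 12, 13}

{5, 9, 10, 12, 13}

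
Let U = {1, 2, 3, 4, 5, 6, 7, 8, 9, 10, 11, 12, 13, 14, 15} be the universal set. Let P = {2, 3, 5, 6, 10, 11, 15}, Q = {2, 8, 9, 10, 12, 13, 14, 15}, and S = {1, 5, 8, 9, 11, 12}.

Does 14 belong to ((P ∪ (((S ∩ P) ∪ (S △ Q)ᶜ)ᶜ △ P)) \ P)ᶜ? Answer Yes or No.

No

14 ∉ S and 14 ∉ P, so 14 ∉ S ∩ P
14 ∉ S and 14 ∈ Q, so 14 ∈ S △ Q
14 ∉ (S △ Q)ᶜ since 14 ∈ (S △ Q)
14 ∉ (S ∩ P) and 14 ∉ (S △ Q)ᶜ, so 14 ∉ (S ∩ P) ∪ (S △ Q)ᶜ
14 ∈ ((S ∩ P) ∪ (S △ Q)ᶜ)ᶜ since 14 ∉ ((S ∩ P) ∪ (S △ Q)ᶜ)
14 ∈ ((S ∩ P) ∪ (S △ Q)ᶜ)ᶜ and 14 ∉ P, so 14 ∈ ((S ∩ P) ∪ (S △ Q)ᶜ)ᶜ △ P
14 ∉ P and 14 ∈ (((S ∩ P) ∪ (S △ Q)ᶜ)ᶜ △ P), so 14 ∈ P ∪ (((S ∩ P) ∪ (S △ Q)ᶜ)ᶜ △ P)
14 ∈ (P ∪ (((S ∩ P) ∪ (S △ Q)ᶜ)ᶜ △ P)) and 14 ∉ P, so 14 ∈ (P ∪ (((S ∩ P) ∪ (S △ Q)ᶜ)ᶜ △ P)) \ P
14 ∉ ((P ∪ (((S ∩ P) ∪ (S △ Q)ᶜ)ᶜ △ P)) \ P)ᶜ since 14 ∈ ((P ∪ (((S ∩ P) ∪ (S △ Q)ᶜ)ᶜ △ P)) \ P)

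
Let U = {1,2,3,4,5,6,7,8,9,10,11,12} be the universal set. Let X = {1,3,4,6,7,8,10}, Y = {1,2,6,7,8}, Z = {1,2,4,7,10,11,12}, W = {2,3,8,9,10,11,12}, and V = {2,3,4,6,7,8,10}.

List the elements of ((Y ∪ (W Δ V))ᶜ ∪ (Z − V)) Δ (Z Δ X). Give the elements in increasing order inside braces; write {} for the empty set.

W Δ V = {4,6,7,9,11,12}
Y ∪ (W Δ V) = {1,2,4,6,7,8,9,11,12}
(Y ∪ (W Δ V))ᶜ = {3,5,10}
Z − V = {1,11,12}
(Y ∪ (W Δ V))ᶜ ∪ (Z − V) = {1,3,5,10,11,12}
Z Δ X = {2,3,6,8,11,12}
((Y ∪ (W Δ V))ᶜ ∪ (Z − V)) Δ (Z Δ X) = {1,2,5,6,8,10}

{1,2,5,6,8,10}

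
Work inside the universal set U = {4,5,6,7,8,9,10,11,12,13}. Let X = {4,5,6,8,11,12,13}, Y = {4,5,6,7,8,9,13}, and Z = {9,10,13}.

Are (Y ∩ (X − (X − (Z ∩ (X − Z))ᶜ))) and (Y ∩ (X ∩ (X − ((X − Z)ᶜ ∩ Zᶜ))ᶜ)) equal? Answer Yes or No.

X − Z = {4,5,6,8,11,12}
Z ∩ (X − Z) = {}
(Z ∩ (X − Z))ᶜ = {4,5,6,7,8,9,10,11,12,13}
X − (Z ∩ (X − Z))ᶜ = {}
X − (X − (Z ∩ (X − Z))ᶜ) = {4,5,6,8,11,12,13}
Y ∩ (X − (X − (Z ∩ (X − Z))ᶜ)) = {4,5,6,8,13}
(X − Z)ᶜ = {7,9,10,13}
Zᶜ = {4,5,6,7,8,11,12}
(X − Z)ᶜ ∩ Zᶜ = {7}
X − ((X − Z)ᶜ ∩ Zᶜ) = {4,5,6,8,11,12,13}
(X − ((X − Z)ᶜ ∩ Zᶜ))ᶜ = {7,9,10}
X ∩ (X − ((X − Z)ᶜ ∩ Zᶜ))ᶜ = {}
Y ∩ (X ∩ (X − ((X − Z)ᶜ ∩ Zᶜ))ᶜ) = {}
4 ∈ Y ∩ (X − (X − (Z ∩ (X − Z))ᶜ)) but 4 ∉ Y ∩ (X ∩ (X − ((X − Z)ᶜ ∩ Zᶜ))ᶜ), so they differ.

No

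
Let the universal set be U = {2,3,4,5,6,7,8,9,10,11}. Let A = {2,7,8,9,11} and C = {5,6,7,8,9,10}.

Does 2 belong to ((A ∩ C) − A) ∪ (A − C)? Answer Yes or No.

2 ∈ A and 2 ∉ C, so 2 ∉ A ∩ C
2 ∉ (A ∩ C) and 2 ∈ A, so 2 ∉ (A ∩ C) − A
2 ∈ A and 2 ∉ C, so 2 ∈ A − C
2 ∉ ((A ∩ C) − A) and 2 ∈ (A − C), so 2 ∈ ((A ∩ C) − A) ∪ (A − C)

Yes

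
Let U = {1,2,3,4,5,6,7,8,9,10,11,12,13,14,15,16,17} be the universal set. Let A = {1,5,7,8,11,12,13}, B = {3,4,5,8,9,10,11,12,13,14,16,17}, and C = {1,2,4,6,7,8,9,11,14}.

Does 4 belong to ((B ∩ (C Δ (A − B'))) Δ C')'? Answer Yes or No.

4 ∈ B, so 4 ∉ B'
4 ∉ A and 4 ∉ B', so 4 ∉ A − B'
4 ∈ C and 4 ∉ (A − B'), so 4 ∈ C Δ (A − B')
4 ∈ B and 4 ∈ (C Δ (A − B')), so 4 ∈ B ∩ (C Δ (A − B'))
4 ∈ C, so 4 ∉ C'
4 ∈ (B ∩ (C Δ (A − B'))) and 4 ∉ C', so 4 ∈ (B ∩ (C Δ (A − B'))) Δ C'
4 ∉ ((B ∩ (C Δ (A − B'))) Δ C')' since 4 ∈ ((B ∩ (C Δ (A − B'))) Δ C')

No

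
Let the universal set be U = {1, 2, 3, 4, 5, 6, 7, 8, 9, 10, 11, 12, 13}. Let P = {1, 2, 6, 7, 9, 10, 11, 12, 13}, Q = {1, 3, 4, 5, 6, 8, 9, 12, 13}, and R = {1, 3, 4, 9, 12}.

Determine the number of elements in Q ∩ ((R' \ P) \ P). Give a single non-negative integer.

R' = {2, 5, 6, 7, 8, 10, 11, 13}
R' \ P = {5, 8}
(R' \ P) \ P = {5, 8}
Q ∩ ((R' \ P) \ P) = {5, 8}
|Q ∩ ((R' \ P) \ P)| = 2

2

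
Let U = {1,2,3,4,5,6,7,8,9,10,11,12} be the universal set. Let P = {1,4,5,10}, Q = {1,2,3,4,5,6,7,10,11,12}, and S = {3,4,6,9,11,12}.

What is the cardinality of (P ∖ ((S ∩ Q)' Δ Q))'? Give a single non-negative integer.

9

S ∩ Q = {3,4,6,11,12}
(S ∩ Q)' = {1,2,5,7,8,9,10}
(S ∩ Q)' Δ Q = {3,4,6,8,9,11,12}
P ∖ ((S ∩ Q)' Δ Q) = {1,5,10}
(P ∖ ((S ∩ Q)' Δ Q))' = {2,3,4,6,7,8,9,11,12}
|(P ∖ ((S ∩ Q)' Δ Q))'| = 9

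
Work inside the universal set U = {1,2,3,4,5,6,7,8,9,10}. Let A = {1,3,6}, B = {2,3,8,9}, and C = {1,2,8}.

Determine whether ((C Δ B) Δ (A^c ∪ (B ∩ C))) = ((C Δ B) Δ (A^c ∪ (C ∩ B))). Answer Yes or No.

C Δ B = {1,3,9}
A^c = {2,4,5,7,8,9,10}
B ∩ C = {2,8}
A^c ∪ (B ∩ C) = {2,4,5,7,8,9,10}
(C Δ B) Δ (A^c ∪ (B ∩ C)) = {1,2,3,4,5,7,8,10}
C ∩ B = {2,8}
A^c ∪ (C ∩ B) = {2,4,5,7,8,9,10}
(C Δ B) Δ (A^c ∪ (C ∩ B)) = {1,2,3,4,5,7,8,10}
Both equal {1,2,3,4,5,7,8,10}, so (C Δ B) Δ (A^c ∪ (B ∩ C)) = (C Δ B) Δ (A^c ∪ (C ∩ B)).

Yes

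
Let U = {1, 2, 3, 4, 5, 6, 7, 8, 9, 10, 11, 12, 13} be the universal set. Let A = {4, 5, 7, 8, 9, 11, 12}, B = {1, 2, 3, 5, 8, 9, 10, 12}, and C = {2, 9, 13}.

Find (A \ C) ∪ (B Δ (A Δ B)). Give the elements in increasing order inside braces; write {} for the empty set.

{4, 5, 7, 8, 9, 11, 12}

A \ C = {4, 5, 7, 8, 11, 12}
A Δ B = {1, 2, 3, 4, 7, 10, 11}
B Δ (A Δ B) = {4, 5, 7, 8, 9, 11, 12}
(A \ C) ∪ (B Δ (A Δ B)) = {4, 5, 7, 8, 9, 11, 12}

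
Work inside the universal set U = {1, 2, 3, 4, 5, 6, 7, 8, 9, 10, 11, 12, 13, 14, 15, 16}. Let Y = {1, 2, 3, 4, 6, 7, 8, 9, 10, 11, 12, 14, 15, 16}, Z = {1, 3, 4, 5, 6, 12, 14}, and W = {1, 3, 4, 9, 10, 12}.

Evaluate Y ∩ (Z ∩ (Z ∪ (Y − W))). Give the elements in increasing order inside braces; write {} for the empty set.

Y − W = {2, 6, 7, 8, 11, 14, 15, 16}
Z ∪ (Y − W) = {1, 2, 3, 4, 5, 6, 7, 8, 11, 12, 14, 15, 16}
Z ∩ (Z ∪ (Y − W)) = {1, 3, 4, 5, 6, 12, 14}
Y ∩ (Z ∩ (Z ∪ (Y − W))) = {1, 3, 4, 6, 12, 14}

{1, 3, 4, 6, 12, 14}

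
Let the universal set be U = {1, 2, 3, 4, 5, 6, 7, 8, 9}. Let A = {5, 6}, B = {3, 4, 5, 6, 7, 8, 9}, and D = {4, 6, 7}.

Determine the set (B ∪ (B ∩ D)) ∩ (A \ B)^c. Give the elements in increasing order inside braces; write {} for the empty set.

{3, 4, 5, 6, 7, 8, 9}

B ∩ D = {4, 6, 7}
B ∪ (B ∩ D) = {3, 4, 5, 6, 7, 8, 9}
A \ B = {}
(A \ B)^c = {1, 2, 3, 4, 5, 6, 7, 8, 9}
(B ∪ (B ∩ D)) ∩ (A \ B)^c = {3, 4, 5, 6, 7, 8, 9}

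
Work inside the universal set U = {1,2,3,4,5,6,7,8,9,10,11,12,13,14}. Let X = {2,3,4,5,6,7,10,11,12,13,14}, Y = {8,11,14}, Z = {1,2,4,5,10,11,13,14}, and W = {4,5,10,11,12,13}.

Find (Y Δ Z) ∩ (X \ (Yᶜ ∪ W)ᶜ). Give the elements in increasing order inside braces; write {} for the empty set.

{2,4,5,10,13}

Y Δ Z = {1,2,4,5,8,10,13}
Yᶜ = {1,2,3,4,5,6,7,9,10,12,13}
Yᶜ ∪ W = {1,2,3,4,5,6,7,9,10,11,12,13}
(Yᶜ ∪ W)ᶜ = {8,14}
X \ (Yᶜ ∪ W)ᶜ = {2,3,4,5,6,7,10,11,12,13}
(Y Δ Z) ∩ (X \ (Yᶜ ∪ W)ᶜ) = {2,4,5,10,13}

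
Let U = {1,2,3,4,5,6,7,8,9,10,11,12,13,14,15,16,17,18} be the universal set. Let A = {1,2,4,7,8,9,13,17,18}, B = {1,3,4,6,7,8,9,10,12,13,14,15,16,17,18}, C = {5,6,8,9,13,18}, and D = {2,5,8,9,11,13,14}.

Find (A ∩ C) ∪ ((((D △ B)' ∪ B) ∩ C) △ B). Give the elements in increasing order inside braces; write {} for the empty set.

A ∩ C = {8,9,13,18}
D △ B = {1,2,3,4,5,6,7,10,11,12,15,16,17,18}
(D △ B)' = {8,9,13,14}
(D △ B)' ∪ B = {1,3,4,6,7,8,9,10,12,13,14,15,16,17,18}
((D △ B)' ∪ B) ∩ C = {6,8,9,13,18}
(((D △ B)' ∪ B) ∩ C) △ B = {1,3,4,7,10,12,14,15,16,17}
(A ∩ C) ∪ ((((D △ B)' ∪ B) ∩ C) △ B) = {1,3,4,7,8,9,10,12,13,14,15,16,17,18}

{1,3,4,7,8,9,10,12,13,14,15,16,17,18}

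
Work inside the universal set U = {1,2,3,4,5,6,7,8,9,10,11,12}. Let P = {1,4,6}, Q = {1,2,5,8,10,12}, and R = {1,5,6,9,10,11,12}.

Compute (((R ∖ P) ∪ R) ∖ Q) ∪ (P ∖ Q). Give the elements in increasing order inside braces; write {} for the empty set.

R ∖ P = {5,9,10,11,12}
(R ∖ P) ∪ R = {1,5,6,9,10,11,12}
((R ∖ P) ∪ R) ∖ Q = {6,9,11}
P ∖ Q = {4,6}
(((R ∖ P) ∪ R) ∖ Q) ∪ (P ∖ Q) = {4,6,9,11}

{4,6,9,11}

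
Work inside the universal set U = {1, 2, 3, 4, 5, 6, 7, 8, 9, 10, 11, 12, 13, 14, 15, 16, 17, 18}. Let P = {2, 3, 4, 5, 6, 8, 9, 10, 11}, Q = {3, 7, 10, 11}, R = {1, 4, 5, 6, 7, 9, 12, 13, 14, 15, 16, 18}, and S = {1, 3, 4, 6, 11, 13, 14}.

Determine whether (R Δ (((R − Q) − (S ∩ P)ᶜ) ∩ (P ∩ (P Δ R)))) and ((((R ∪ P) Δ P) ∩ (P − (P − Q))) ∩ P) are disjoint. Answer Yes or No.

R − Q = {1, 4, 5, 6, 9, 12, 13, 14, 15, 16, 18}
S ∩ P = {3, 4, 6, 11}
(S ∩ P)ᶜ = {1, 2, 5, 7, 8, 9, 10, 12, 13, 14, 15, 16, 17, 18}
(R − Q) − (S ∩ P)ᶜ = {4, 6}
P Δ R = {1, 2, 3, 7, 8, 10, 11, 12, 13, 14, 15, 16, 18}
P ∩ (P Δ R) = {2, 3, 8, 10, 11}
((R − Q) − (S ∩ P)ᶜ) ∩ (P ∩ (P Δ R)) = {}
R Δ (((R − Q) − (S ∩ P)ᶜ) ∩ (P ∩ (P Δ R))) = {1, 4, 5, 6, 7, 9, 12, 13, 14, 15, 16, 18}
R ∪ P = {1, 2, 3, 4, 5, 6, 7, 8, 9, 10, 11, 12, 13, 14, 15, 16, 18}
(R ∪ P) Δ P = {1, 7, 12, 13, 14, 15, 16, 18}
P − Q = {2, 4, 5, 6, 8, 9}
P − (P − Q) = {3, 10, 11}
((R ∪ P) Δ P) ∩ (P − (P − Q)) = {}
(((R ∪ P) Δ P) ∩ (P − (P − Q))) ∩ P = {}
{1, 4, 5, 6, 7, 9, 12, 13, 14, 15, 16, 18} and {} share no elements.

Yes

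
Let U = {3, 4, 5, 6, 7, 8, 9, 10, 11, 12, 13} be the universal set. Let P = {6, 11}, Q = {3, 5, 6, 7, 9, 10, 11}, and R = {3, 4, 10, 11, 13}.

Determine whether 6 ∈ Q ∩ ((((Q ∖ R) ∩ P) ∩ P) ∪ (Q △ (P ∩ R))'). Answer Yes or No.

6 ∈ Q and 6 ∉ R, so 6 ∈ Q ∖ R
6 ∈ (Q ∖ R) and 6 ∈ P, so 6 ∈ (Q ∖ R) ∩ P
6 ∈ ((Q ∖ R) ∩ P) and 6 ∈ P, so 6 ∈ ((Q ∖ R) ∩ P) ∩ P
6 ∈ P and 6 ∉ R, so 6 ∉ P ∩ R
6 ∈ Q and 6 ∉ (P ∩ R), so 6 ∈ Q △ (P ∩ R)
6 ∉ (Q △ (P ∩ R))' since 6 ∈ (Q △ (P ∩ R))
6 ∈ (((Q ∖ R) ∩ P) ∩ P) and 6 ∉ (Q △ (P ∩ R))', so 6 ∈ (((Q ∖ R) ∩ P) ∩ P) ∪ (Q △ (P ∩ R))'
6 ∈ Q and 6 ∈ ((((Q ∖ R) ∩ P) ∩ P) ∪ (Q △ (P ∩ R))'), so 6 ∈ Q ∩ ((((Q ∖ R) ∩ P) ∩ P) ∪ (Q △ (P ∩ R))')

Yes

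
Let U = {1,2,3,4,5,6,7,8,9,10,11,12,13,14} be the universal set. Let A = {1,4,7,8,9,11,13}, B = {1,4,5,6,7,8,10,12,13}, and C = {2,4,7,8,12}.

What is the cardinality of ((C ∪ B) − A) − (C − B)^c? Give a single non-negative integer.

C ∪ B = {1,2,4,5,6,7,8,10,12,13}
(C ∪ B) − A = {2,5,6,10,12}
C − B = {2}
(C − B)^c = {1,3,4,5,6,7,8,9,10,11,12,13,14}
((C ∪ B) − A) − (C − B)^c = {2}
|((C ∪ B) − A) − (C − B)^c| = 1

1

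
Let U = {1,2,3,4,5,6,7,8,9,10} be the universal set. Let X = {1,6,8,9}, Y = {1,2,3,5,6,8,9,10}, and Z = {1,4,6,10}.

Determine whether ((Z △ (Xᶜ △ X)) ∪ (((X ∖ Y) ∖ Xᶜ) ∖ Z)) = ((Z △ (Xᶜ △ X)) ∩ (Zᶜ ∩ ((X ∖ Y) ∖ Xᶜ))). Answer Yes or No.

No

Xᶜ = {2,3,4,5,7,10}
Xᶜ △ X = {1,2,3,4,5,6,7,8,9,10}
Z △ (Xᶜ △ X) = {2,3,5,7,8,9}
X ∖ Y = {}
(X ∖ Y) ∖ Xᶜ = {}
((X ∖ Y) ∖ Xᶜ) ∖ Z = {}
(Z △ (Xᶜ △ X)) ∪ (((X ∖ Y) ∖ Xᶜ) ∖ Z) = {2,3,5,7,8,9}
Zᶜ = {2,3,5,7,8,9}
Zᶜ ∩ ((X ∖ Y) ∖ Xᶜ) = {}
(Z △ (Xᶜ △ X)) ∩ (Zᶜ ∩ ((X ∖ Y) ∖ Xᶜ)) = {}
2 ∈ (Z △ (Xᶜ △ X)) ∪ (((X ∖ Y) ∖ Xᶜ) ∖ Z) but 2 ∉ (Z △ (Xᶜ △ X)) ∩ (Zᶜ ∩ ((X ∖ Y) ∖ Xᶜ)), so they differ.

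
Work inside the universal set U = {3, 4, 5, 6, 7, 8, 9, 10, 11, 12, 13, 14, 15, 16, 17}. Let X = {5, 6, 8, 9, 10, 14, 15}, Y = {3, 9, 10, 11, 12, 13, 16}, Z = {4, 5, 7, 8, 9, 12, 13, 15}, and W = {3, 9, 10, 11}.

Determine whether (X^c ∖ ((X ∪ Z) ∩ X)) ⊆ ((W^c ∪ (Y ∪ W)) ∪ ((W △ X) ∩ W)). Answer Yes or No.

Yes

X^c = {3, 4, 7, 11, 12, 13, 16, 17}
X ∪ Z = {4, 5, 6, 7, 8, 9, 10, 12, 13, 14, 15}
(X ∪ Z) ∩ X = {5, 6, 8, 9, 10, 14, 15}
X^c ∖ ((X ∪ Z) ∩ X) = {3, 4, 7, 11, 12, 13, 16, 17}
W^c = {4, 5, 6, 7, 8, 12, 13, 14, 15, 16, 17}
Y ∪ W = {3, 9, 10, 11, 12, 13, 16}
W^c ∪ (Y ∪ W) = {3, 4, 5, 6, 7, 8, 9, 10, 11, 12, 13, 14, 15, 16, 17}
W △ X = {3, 5, 6, 8, 11, 14, 15}
(W △ X) ∩ W = {3, 11}
(W^c ∪ (Y ∪ W)) ∪ ((W △ X) ∩ W) = {3, 4, 5, 6, 7, 8, 9, 10, 11, 12, 13, 14, 15, 16, 17}
Every element of {3, 4, 7, 11, 12, 13, 16, 17} is in {3, 4, 5, 6, 7, 8, 9, 10, 11, 12, 13, 14, 15, 16, 17}, so X^c ∖ ((X ∪ Z) ∩ X) ⊆ (W^c ∪ (Y ∪ W)) ∪ ((W △ X) ∩ W).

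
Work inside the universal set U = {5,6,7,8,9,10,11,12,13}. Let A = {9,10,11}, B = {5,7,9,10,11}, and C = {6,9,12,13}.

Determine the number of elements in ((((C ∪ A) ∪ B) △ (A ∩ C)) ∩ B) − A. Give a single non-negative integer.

2

C ∪ A = {6,9,10,11,12,13}
(C ∪ A) ∪ B = {5,6,7,9,10,11,12,13}
A ∩ C = {9}
((C ∪ A) ∪ B) △ (A ∩ C) = {5,6,7,10,11,12,13}
(((C ∪ A) ∪ B) △ (A ∩ C)) ∩ B = {5,7,10,11}
((((C ∪ A) ∪ B) △ (A ∩ C)) ∩ B) − A = {5,7}
|((((C ∪ A) ∪ B) △ (A ∩ C)) ∩ B) − A| = 2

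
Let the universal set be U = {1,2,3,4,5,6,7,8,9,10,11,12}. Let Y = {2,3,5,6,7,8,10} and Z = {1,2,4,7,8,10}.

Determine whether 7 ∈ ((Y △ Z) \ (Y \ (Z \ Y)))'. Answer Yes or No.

7 ∈ Y and 7 ∈ Z, so 7 ∉ Y △ Z
7 ∈ Z and 7 ∈ Y, so 7 ∉ Z \ Y
7 ∈ Y and 7 ∉ (Z \ Y), so 7 ∈ Y \ (Z \ Y)
7 ∉ (Y △ Z) and 7 ∈ (Y \ (Z \ Y)), so 7 ∉ (Y △ Z) \ (Y \ (Z \ Y))
7 ∈ ((Y △ Z) \ (Y \ (Z \ Y)))' since 7 ∉ ((Y △ Z) \ (Y \ (Z \ Y)))

Yes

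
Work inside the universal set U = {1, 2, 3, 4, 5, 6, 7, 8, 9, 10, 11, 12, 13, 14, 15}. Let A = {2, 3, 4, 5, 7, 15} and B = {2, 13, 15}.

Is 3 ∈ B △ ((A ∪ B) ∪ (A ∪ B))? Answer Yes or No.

Yes

3 ∈ A and 3 ∉ B, so 3 ∈ A ∪ B
3 ∈ A and 3 ∉ B, so 3 ∈ A ∪ B
3 ∈ (A ∪ B) and 3 ∈ (A ∪ B), so 3 ∈ (A ∪ B) ∪ (A ∪ B)
3 ∉ B and 3 ∈ ((A ∪ B) ∪ (A ∪ B)), so 3 ∈ B △ ((A ∪ B) ∪ (A ∪ B))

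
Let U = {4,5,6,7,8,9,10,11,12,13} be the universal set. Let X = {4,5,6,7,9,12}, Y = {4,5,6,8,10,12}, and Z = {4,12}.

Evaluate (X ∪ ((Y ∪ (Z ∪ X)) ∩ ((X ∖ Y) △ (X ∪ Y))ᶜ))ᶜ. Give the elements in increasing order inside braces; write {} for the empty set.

Z ∪ X = {4,5,6,7,9,12}
Y ∪ (Z ∪ X) = {4,5,6,7,8,9,10,12}
X ∖ Y = {7,9}
X ∪ Y = {4,5,6,7,8,9,10,12}
(X ∖ Y) △ (X ∪ Y) = {4,5,6,8,10,12}
((X ∖ Y) △ (X ∪ Y))ᶜ = {7,9,11,13}
(Y ∪ (Z ∪ X)) ∩ ((X ∖ Y) △ (X ∪ Y))ᶜ = {7,9}
X ∪ ((Y ∪ (Z ∪ X)) ∩ ((X ∖ Y) △ (X ∪ Y))ᶜ) = {4,5,6,7,9,12}
(X ∪ ((Y ∪ (Z ∪ X)) ∩ ((X ∖ Y) △ (X ∪ Y))ᶜ))ᶜ = {8,10,11,13}

{8,10,11,13}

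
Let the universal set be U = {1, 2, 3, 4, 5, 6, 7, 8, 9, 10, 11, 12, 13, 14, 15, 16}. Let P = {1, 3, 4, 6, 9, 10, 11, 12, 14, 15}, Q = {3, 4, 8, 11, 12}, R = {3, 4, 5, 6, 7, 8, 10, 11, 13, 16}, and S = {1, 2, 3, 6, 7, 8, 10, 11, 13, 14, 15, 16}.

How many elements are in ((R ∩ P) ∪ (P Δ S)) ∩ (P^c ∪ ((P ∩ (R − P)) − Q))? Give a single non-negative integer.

R ∩ P = {3, 4, 6, 10, 11}
P Δ S = {2, 4, 7, 8, 9, 12, 13, 16}
(R ∩ P) ∪ (P Δ S) = {2, 3, 4, 6, 7, 8, 9, 10, 11, 12, 13, 16}
P^c = {2, 5, 7, 8, 13, 16}
R − P = {5, 7, 8, 13, 16}
P ∩ (R − P) = {}
(P ∩ (R − P)) − Q = {}
P^c ∪ ((P ∩ (R − P)) − Q) = {2, 5, 7, 8, 13, 16}
((R ∩ P) ∪ (P Δ S)) ∩ (P^c ∪ ((P ∩ (R − P)) − Q)) = {2, 7, 8, 13, 16}
|((R ∩ P) ∪ (P Δ S)) ∩ (P^c ∪ ((P ∩ (R − P)) − Q))| = 5

5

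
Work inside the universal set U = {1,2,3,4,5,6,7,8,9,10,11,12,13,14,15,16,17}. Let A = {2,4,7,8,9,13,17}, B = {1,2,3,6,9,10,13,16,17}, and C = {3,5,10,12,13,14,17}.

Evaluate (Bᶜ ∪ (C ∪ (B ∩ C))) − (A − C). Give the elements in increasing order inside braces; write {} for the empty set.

Bᶜ = {4,5,7,8,11,12,14,15}
B ∩ C = {3,10,13,17}
C ∪ (B ∩ C) = {3,5,10,12,13,14,17}
Bᶜ ∪ (C ∪ (B ∩ C)) = {3,4,5,7,8,10,11,12,13,14,15,17}
A − C = {2,4,7,8,9}
(Bᶜ ∪ (C ∪ (B ∩ C))) − (A − C) = {3,5,10,11,12,13,14,15,17}

{3,5,10,11,12,13,14,15,17}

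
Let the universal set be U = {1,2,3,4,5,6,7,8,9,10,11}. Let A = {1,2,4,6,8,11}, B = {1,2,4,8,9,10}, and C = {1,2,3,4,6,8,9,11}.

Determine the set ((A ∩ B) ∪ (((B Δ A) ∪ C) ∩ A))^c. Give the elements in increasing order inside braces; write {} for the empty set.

A ∩ B = {1,2,4,8}
B Δ A = {6,9,10,11}
(B Δ A) ∪ C = {1,2,3,4,6,8,9,10,11}
((B Δ A) ∪ C) ∩ A = {1,2,4,6,8,11}
(A ∩ B) ∪ (((B Δ A) ∪ C) ∩ A) = {1,2,4,6,8,11}
((A ∩ B) ∪ (((B Δ A) ∪ C) ∩ A))^c = {3,5,7,9,10}

{3,5,7,9,10}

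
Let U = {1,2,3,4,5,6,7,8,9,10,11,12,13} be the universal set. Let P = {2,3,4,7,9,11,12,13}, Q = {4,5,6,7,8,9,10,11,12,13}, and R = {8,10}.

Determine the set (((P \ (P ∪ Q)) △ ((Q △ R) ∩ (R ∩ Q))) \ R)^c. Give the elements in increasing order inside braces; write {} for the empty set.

P ∪ Q = {2,3,4,5,6,7,8,9,10,11,12,13}
P \ (P ∪ Q) = {}
Q △ R = {4,5,6,7,9,11,12,13}
R ∩ Q = {8,10}
(Q △ R) ∩ (R ∩ Q) = {}
(P \ (P ∪ Q)) △ ((Q △ R) ∩ (R ∩ Q)) = {}
((P \ (P ∪ Q)) △ ((Q △ R) ∩ (R ∩ Q))) \ R = {}
(((P \ (P ∪ Q)) △ ((Q △ R) ∩ (R ∩ Q))) \ R)^c = {1,2,3,4,5,6,7,8,9,10,11,12,13}

{1,2,3,4,5,6,7,8,9,10,11,12,13}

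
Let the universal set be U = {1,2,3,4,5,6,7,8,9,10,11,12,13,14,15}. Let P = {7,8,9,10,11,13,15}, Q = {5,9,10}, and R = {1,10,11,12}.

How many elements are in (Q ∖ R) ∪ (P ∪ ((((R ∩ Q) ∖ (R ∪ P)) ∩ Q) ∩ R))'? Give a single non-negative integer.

Q ∖ R = {5,9}
R ∩ Q = {10}
R ∪ P = {1,7,8,9,10,11,12,13,15}
(R ∩ Q) ∖ (R ∪ P) = {}
((R ∩ Q) ∖ (R ∪ P)) ∩ Q = {}
(((R ∩ Q) ∖ (R ∪ P)) ∩ Q) ∩ R = {}
P ∪ ((((R ∩ Q) ∖ (R ∪ P)) ∩ Q) ∩ R) = {7,8,9,10,11,13,15}
(P ∪ ((((R ∩ Q) ∖ (R ∪ P)) ∩ Q) ∩ R))' = {1,2,3,4,5,6,12,14}
(Q ∖ R) ∪ (P ∪ ((((R ∩ Q) ∖ (R ∪ P)) ∩ Q) ∩ R))' = {1,2,3,4,5,6,9,12,14}
|(Q ∖ R) ∪ (P ∪ ((((R ∩ Q) ∖ (R ∪ P)) ∩ Q) ∩ R))'| = 9

9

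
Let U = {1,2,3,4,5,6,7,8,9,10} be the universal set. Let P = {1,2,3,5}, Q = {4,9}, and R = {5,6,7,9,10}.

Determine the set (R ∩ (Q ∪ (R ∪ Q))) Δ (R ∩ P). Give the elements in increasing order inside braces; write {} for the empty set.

{6,7,9,10}

R ∪ Q = {4,5,6,7,9,10}
Q ∪ (R ∪ Q) = {4,5,6,7,9,10}
R ∩ (Q ∪ (R ∪ Q)) = {5,6,7,9,10}
R ∩ P = {5}
(R ∩ (Q ∪ (R ∪ Q))) Δ (R ∩ P) = {6,7,9,10}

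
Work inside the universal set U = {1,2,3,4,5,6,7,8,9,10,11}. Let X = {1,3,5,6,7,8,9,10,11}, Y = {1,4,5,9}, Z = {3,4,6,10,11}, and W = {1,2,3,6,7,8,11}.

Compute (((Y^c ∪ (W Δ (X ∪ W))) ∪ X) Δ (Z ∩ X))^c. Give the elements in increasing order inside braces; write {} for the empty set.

{3,4,6,10,11}

Y^c = {2,3,6,7,8,10,11}
X ∪ W = {1,2,3,5,6,7,8,9,10,11}
W Δ (X ∪ W) = {5,9,10}
Y^c ∪ (W Δ (X ∪ W)) = {2,3,5,6,7,8,9,10,11}
(Y^c ∪ (W Δ (X ∪ W))) ∪ X = {1,2,3,5,6,7,8,9,10,11}
Z ∩ X = {3,6,10,11}
((Y^c ∪ (W Δ (X ∪ W))) ∪ X) Δ (Z ∩ X) = {1,2,5,7,8,9}
(((Y^c ∪ (W Δ (X ∪ W))) ∪ X) Δ (Z ∩ X))^c = {3,4,6,10,11}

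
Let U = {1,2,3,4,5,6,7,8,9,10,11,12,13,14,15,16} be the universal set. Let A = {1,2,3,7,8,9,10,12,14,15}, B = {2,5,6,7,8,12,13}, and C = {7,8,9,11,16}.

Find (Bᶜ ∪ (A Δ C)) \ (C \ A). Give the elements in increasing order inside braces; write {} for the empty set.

Bᶜ = {1,3,4,9,10,11,14,15,16}
A Δ C = {1,2,3,10,11,12,14,15,16}
Bᶜ ∪ (A Δ C) = {1,2,3,4,9,10,11,12,14,15,16}
C \ A = {11,16}
(Bᶜ ∪ (A Δ C)) \ (C \ A) = {1,2,3,4,9,10,12,14,15}

{1,2,3,4,9,10,12,14,15}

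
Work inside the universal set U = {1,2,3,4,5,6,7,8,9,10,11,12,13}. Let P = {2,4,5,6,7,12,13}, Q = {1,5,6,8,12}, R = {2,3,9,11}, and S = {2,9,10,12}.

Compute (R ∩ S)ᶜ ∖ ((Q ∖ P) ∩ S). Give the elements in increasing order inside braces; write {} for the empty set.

{1,3,4,5,6,7,8,10,11,12,13}

R ∩ S = {2,9}
(R ∩ S)ᶜ = {1,3,4,5,6,7,8,10,11,12,13}
Q ∖ P = {1,8}
(Q ∖ P) ∩ S = {}
(R ∩ S)ᶜ ∖ ((Q ∖ P) ∩ S) = {1,3,4,5,6,7,8,10,11,12,13}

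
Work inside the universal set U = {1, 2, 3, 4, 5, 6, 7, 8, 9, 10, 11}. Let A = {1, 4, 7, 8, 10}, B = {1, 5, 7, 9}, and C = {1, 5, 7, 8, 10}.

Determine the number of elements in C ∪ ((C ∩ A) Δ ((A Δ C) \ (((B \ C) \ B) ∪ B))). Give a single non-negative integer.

C ∩ A = {1, 7, 8, 10}
A Δ C = {4, 5}
B \ C = {9}
(B \ C) \ B = {}
((B \ C) \ B) ∪ B = {1, 5, 7, 9}
(A Δ C) \ (((B \ C) \ B) ∪ B) = {4}
(C ∩ A) Δ ((A Δ C) \ (((B \ C) \ B) ∪ B)) = {1, 4, 7, 8, 10}
C ∪ ((C ∩ A) Δ ((A Δ C) \ (((B \ C) \ B) ∪ B))) = {1, 4, 5, 7, 8, 10}
|C ∪ ((C ∩ A) Δ ((A Δ C) \ (((B \ C) \ B) ∪ B)))| = 6

6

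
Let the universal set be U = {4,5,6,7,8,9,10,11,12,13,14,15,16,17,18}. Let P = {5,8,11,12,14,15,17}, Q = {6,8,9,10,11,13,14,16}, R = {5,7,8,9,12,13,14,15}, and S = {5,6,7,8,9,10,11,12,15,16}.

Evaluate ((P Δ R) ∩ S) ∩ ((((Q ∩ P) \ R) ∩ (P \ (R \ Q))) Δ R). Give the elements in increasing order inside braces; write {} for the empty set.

{7,9,11}

P Δ R = {7,9,11,13,17}
(P Δ R) ∩ S = {7,9,11}
Q ∩ P = {8,11,14}
(Q ∩ P) \ R = {11}
R \ Q = {5,7,12,15}
P \ (R \ Q) = {8,11,14,17}
((Q ∩ P) \ R) ∩ (P \ (R \ Q)) = {11}
(((Q ∩ P) \ R) ∩ (P \ (R \ Q))) Δ R = {5,7,8,9,11,12,13,14,15}
((P Δ R) ∩ S) ∩ ((((Q ∩ P) \ R) ∩ (P \ (R \ Q))) Δ R) = {7,9,11}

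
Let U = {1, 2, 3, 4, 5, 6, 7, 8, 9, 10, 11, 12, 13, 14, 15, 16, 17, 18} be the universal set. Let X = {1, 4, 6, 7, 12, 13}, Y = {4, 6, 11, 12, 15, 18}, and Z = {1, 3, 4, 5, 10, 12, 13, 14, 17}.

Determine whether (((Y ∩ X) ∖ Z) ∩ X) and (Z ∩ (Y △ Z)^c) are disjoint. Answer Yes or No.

Yes

Y ∩ X = {4, 6, 12}
(Y ∩ X) ∖ Z = {6}
((Y ∩ X) ∖ Z) ∩ X = {6}
Y △ Z = {1, 3, 5, 6, 10, 11, 13, 14, 15, 17, 18}
(Y △ Z)^c = {2, 4, 7, 8, 9, 12, 16}
Z ∩ (Y △ Z)^c = {4, 12}
{6} and {4, 12} share no elements.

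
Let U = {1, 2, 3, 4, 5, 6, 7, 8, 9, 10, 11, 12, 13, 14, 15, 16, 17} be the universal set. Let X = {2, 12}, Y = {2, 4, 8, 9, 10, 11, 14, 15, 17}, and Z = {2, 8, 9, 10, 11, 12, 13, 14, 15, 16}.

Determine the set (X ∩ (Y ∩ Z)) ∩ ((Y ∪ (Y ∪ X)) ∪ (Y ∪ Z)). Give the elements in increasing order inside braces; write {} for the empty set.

{2}

Y ∩ Z = {2, 8, 9, 10, 11, 14, 15}
X ∩ (Y ∩ Z) = {2}
Y ∪ X = {2, 4, 8, 9, 10, 11, 12, 14, 15, 17}
Y ∪ (Y ∪ X) = {2, 4, 8, 9, 10, 11, 12, 14, 15, 17}
Y ∪ Z = {2, 4, 8, 9, 10, 11, 12, 13, 14, 15, 16, 17}
(Y ∪ (Y ∪ X)) ∪ (Y ∪ Z) = {2, 4, 8, 9, 10, 11, 12, 13, 14, 15, 16, 17}
(X ∩ (Y ∩ Z)) ∩ ((Y ∪ (Y ∪ X)) ∪ (Y ∪ Z)) = {2}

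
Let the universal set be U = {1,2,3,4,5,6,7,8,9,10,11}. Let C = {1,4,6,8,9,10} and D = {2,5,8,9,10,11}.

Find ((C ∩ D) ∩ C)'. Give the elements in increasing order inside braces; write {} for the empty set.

C ∩ D = {8,9,10}
(C ∩ D) ∩ C = {8,9,10}
((C ∩ D) ∩ C)' = {1,2,3,4,5,6,7,11}

{1,2,3,4,5,6,7,11}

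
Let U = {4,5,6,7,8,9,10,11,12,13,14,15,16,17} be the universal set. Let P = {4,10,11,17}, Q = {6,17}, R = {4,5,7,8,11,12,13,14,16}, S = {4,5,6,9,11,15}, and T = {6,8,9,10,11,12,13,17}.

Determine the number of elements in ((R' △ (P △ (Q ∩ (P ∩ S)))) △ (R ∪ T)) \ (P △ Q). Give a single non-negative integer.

R' = {6,9,10,15,17}
P ∩ S = {4,11}
Q ∩ (P ∩ S) = {}
P △ (Q ∩ (P ∩ S)) = {4,10,11,17}
R' △ (P △ (Q ∩ (P ∩ S))) = {4,6,9,11,15}
R ∪ T = {4,5,6,7,8,9,10,11,12,13,14,16,17}
(R' △ (P △ (Q ∩ (P ∩ S)))) △ (R ∪ T) = {5,7,8,10,12,13,14,15,16,17}
P △ Q = {4,6,10,11}
((R' △ (P △ (Q ∩ (P ∩ S)))) △ (R ∪ T)) \ (P △ Q) = {5,7,8,12,13,14,15,16,17}
|((R' △ (P △ (Q ∩ (P ∩ S)))) △ (R ∪ T)) \ (P △ Q)| = 9

9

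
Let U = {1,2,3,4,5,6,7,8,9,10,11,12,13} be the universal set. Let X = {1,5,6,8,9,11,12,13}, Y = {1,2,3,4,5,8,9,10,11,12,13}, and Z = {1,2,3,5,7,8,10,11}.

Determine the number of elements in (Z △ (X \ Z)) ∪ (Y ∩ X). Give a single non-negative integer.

X \ Z = {6,9,12,13}
Z △ (X \ Z) = {1,2,3,5,6,7,8,9,10,11,12,13}
Y ∩ X = {1,5,8,9,11,12,13}
(Z △ (X \ Z)) ∪ (Y ∩ X) = {1,2,3,5,6,7,8,9,10,11,12,13}
|(Z △ (X \ Z)) ∪ (Y ∩ X)| = 12

12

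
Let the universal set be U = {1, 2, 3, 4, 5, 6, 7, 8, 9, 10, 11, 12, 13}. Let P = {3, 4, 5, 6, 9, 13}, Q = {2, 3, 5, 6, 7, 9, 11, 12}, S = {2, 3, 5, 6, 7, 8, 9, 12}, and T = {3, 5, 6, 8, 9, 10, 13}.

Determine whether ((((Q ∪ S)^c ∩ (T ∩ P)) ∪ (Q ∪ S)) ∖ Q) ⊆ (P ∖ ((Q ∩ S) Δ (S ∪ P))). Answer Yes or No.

No

Q ∪ S = {2, 3, 5, 6, 7, 8, 9, 11, 12}
(Q ∪ S)^c = {1, 4, 10, 13}
T ∩ P = {3, 5, 6, 9, 13}
(Q ∪ S)^c ∩ (T ∩ P) = {13}
((Q ∪ S)^c ∩ (T ∩ P)) ∪ (Q ∪ S) = {2, 3, 5, 6, 7, 8, 9, 11, 12, 13}
(((Q ∪ S)^c ∩ (T ∩ P)) ∪ (Q ∪ S)) ∖ Q = {8, 13}
Q ∩ S = {2, 3, 5, 6, 7, 9, 12}
S ∪ P = {2, 3, 4, 5, 6, 7, 8, 9, 12, 13}
(Q ∩ S) Δ (S ∪ P) = {4, 8, 13}
P ∖ ((Q ∩ S) Δ (S ∪ P)) = {3, 5, 6, 9}
8 ∈ (((Q ∪ S)^c ∩ (T ∩ P)) ∪ (Q ∪ S)) ∖ Q but 8 ∉ P ∖ ((Q ∩ S) Δ (S ∪ P)), so the inclusion fails.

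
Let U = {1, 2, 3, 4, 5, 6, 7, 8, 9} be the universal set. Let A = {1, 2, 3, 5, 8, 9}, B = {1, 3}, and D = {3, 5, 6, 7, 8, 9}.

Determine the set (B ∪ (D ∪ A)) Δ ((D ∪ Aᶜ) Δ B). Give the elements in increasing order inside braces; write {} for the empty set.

{2, 3, 4}

D ∪ A = {1, 2, 3, 5, 6, 7, 8, 9}
B ∪ (D ∪ A) = {1, 2, 3, 5, 6, 7, 8, 9}
Aᶜ = {4, 6, 7}
D ∪ Aᶜ = {3, 4, 5, 6, 7, 8, 9}
(D ∪ Aᶜ) Δ B = {1, 4, 5, 6, 7, 8, 9}
(B ∪ (D ∪ A)) Δ ((D ∪ Aᶜ) Δ B) = {2, 3, 4}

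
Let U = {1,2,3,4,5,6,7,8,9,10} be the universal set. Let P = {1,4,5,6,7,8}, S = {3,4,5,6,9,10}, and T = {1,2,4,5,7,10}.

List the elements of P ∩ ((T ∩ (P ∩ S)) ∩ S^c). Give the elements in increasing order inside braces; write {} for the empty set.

P ∩ S = {4,5,6}
T ∩ (P ∩ S) = {4,5}
S^c = {1,2,7,8}
(T ∩ (P ∩ S)) ∩ S^c = {}
P ∩ ((T ∩ (P ∩ S)) ∩ S^c) = {}

{}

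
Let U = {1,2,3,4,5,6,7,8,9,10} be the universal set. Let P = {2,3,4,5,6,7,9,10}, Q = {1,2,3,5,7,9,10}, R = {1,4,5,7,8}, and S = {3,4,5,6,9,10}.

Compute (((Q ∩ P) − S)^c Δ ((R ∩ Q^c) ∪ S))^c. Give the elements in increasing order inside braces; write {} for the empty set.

Q ∩ P = {2,3,5,7,9,10}
(Q ∩ P) − S = {2,7}
((Q ∩ P) − S)^c = {1,3,4,5,6,8,9,10}
Q^c = {4,6,8}
R ∩ Q^c = {4,8}
(R ∩ Q^c) ∪ S = {3,4,5,6,8,9,10}
((Q ∩ P) − S)^c Δ ((R ∩ Q^c) ∪ S) = {1}
(((Q ∩ P) − S)^c Δ ((R ∩ Q^c) ∪ S))^c = {2,3,4,5,6,7,8,9,10}

{2,3,4,5,6,7,8,9,10}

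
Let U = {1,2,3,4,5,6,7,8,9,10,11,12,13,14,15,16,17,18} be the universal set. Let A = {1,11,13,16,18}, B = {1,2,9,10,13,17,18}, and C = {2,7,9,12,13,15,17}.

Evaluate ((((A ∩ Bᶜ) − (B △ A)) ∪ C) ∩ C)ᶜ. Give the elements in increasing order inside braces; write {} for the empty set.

Bᶜ = {3,4,5,6,7,8,11,12,14,15,16}
A ∩ Bᶜ = {11,16}
B △ A = {2,9,10,11,16,17}
(A ∩ Bᶜ) − (B △ A) = {}
((A ∩ Bᶜ) − (B △ A)) ∪ C = {2,7,9,12,13,15,17}
(((A ∩ Bᶜ) − (B △ A)) ∪ C) ∩ C = {2,7,9,12,13,15,17}
((((A ∩ Bᶜ) − (B △ A)) ∪ C) ∩ C)ᶜ = {1,3,4,5,6,8,10,11,14,16,18}

{1,3,4,5,6,8,10,11,14,16,18}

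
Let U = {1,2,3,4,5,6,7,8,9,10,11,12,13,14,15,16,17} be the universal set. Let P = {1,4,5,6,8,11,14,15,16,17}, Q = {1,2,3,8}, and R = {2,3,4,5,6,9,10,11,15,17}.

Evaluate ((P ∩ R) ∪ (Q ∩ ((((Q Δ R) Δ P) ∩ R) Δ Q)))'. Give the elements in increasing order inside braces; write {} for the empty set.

{7,9,10,12,13,14,16}

P ∩ R = {4,5,6,11,15,17}
Q Δ R = {1,4,5,6,8,9,10,11,15,17}
(Q Δ R) Δ P = {9,10,14,16}
((Q Δ R) Δ P) ∩ R = {9,10}
(((Q Δ R) Δ P) ∩ R) Δ Q = {1,2,3,8,9,10}
Q ∩ ((((Q Δ R) Δ P) ∩ R) Δ Q) = {1,2,3,8}
(P ∩ R) ∪ (Q ∩ ((((Q Δ R) Δ P) ∩ R) Δ Q)) = {1,2,3,4,5,6,8,11,15,17}
((P ∩ R) ∪ (Q ∩ ((((Q Δ R) Δ P) ∩ R) Δ Q)))' = {7,9,10,12,13,14,16}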